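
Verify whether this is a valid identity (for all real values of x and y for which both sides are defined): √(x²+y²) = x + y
No, this is NOT an identity.

Claim: √(x²+y²) = x + y.
Test a specific point where both sides are defined: x = 2, y = 3/2.
LHS = √(x²+y²) ≈ 2.5000
RHS = x + y ≈ 3.5000
Since 2.5000 ≠ 3.5000, the equation fails at this point, so it cannot hold for all real values of x and y for which both sides are defined.
(x+y)² = x² + 2xy + y², not x² + y², so the square root does not split this way.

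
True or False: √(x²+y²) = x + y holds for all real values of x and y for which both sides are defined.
False.

Claim: √(x²+y²) = x + y.
Test a specific point where both sides are defined: x = -2, y = 1/2.
LHS = √(x²+y²) ≈ 2.0616
RHS = x + y ≈ -1.5000
Since 2.0616 ≠ -1.5000, the equation fails at this point, so it cannot hold for all real values of x and y for which both sides are defined.
(x+y)² = x² + 2xy + y², not x² + y², so the square root does not split this way.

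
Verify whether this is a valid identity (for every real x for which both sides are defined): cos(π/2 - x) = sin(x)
Yes, this is an identity.

Claim: cos(π/2 - x) = sin(x).
Reasoning: Use cos(u - v) = cos(u)cos(v) + sin(u)sin(v) with u = π/2, v = x: cos(π/2)cos(x) + sin(π/2)sin(x) = 0·cos(x) + 1·sin(x) = sin(x).
So the two sides agree for every real x for which both sides are defined.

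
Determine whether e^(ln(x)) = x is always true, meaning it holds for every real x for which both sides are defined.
Claim: e^(ln(x)) = x.
Reasoning: For x > 0, ln(x) is by definition the exponent p such that e^p = x. Raising e to that exponent therefore returns x: e^(ln x) = x.
So the two sides agree for every real x for which both sides are defined.

Conclusion: Yes, this is an identity.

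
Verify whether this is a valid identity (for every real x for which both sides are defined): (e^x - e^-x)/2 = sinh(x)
Claim: (e^x - e^-x)/2 = sinh(x).
Reasoning: This is exactly the definition of the hyperbolic sine: sinh(x) := (e^x - e^-x)/2.
So the two sides agree for every real x for which both sides are defined.

Conclusion: Yes, this is an identity.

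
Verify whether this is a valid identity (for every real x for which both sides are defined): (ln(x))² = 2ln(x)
Claim: (ln(x))² = 2ln(x).
Test a specific point where both sides are defined: x = 2.
LHS = (ln(x))² ≈ 0.4805
RHS = 2ln(x) ≈ 1.3863
Since 0.4805 ≠ 1.3863, the equation fails at this point, so it cannot hold for every real x for which both sides are defined.
2ln(x) equals ln(x²), which is not the same as (ln x)².

Conclusion: No, this is NOT an identity.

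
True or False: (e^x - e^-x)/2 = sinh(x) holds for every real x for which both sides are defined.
Claim: (e^x - e^-x)/2 = sinh(x).
Reasoning: This is exactly the definition of the hyperbolic sine: sinh(x) := (e^x - e^-x)/2.
So the two sides agree for every real x for which both sides are defined.

Conclusion: True.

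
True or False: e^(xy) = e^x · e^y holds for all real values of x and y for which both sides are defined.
False.

Claim: e^(xy) = e^x · e^y.
Test a specific point where both sides are defined: x = 2, y = -2.
LHS = e^(xy) ≈ 0.0183
RHS = e^x · e^y ≈ 1.0000
Since 0.0183 ≠ 1.0000, the equation fails at this point, so it cannot hold for all real values of x and y for which both sides are defined.
e^x · e^y = e^(x+y), not e^(xy).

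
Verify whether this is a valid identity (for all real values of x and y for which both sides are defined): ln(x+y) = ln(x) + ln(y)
Claim: ln(x+y) = ln(x) + ln(y).
Test a specific point where both sides are defined: x = 3/2, y = 3/2.
LHS = ln(x+y) ≈ 1.0986
RHS = ln(x) + ln(y) ≈ 0.8109
Since 1.0986 ≠ 0.8109, the equation fails at this point, so it cannot hold for all real values of x and y for which both sides are defined.
ln(x) + ln(y) = ln(xy), not ln(x+y).

Conclusion: No, this is NOT an identity.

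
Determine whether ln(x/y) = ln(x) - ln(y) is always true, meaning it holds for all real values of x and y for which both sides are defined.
Yes, this is an identity.

Claim: ln(x/y) = ln(x) - ln(y).
Reasoning: Both sides are simultaneously defined only when x, y > 0. Write x = e^p, y = e^q. Then x/y = e^(p-q), so ln(x/y) = p - q = ln(x) - ln(y).
So the two sides agree for all real values of x and y for which both sides are defined.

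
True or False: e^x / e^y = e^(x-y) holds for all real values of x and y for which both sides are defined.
Claim: e^x / e^y = e^(x-y).
Reasoning: 1/e^y = e^(-y), so e^x / e^y = e^x · e^(-y) = e^(x + (-y)) = e^(x-y) by the product rule for exponents.
So the two sides agree for all real values of x and y for which both sides are defined.

Conclusion: True.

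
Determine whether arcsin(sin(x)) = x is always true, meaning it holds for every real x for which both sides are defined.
Claim: arcsin(sin(x)) = x.
Test a specific point where both sides are defined: x = π.
LHS = arcsin(sin(x)) ≈ 0.0000
RHS = x ≈ 3.1416
Since 0.0000 ≠ 3.1416, the equation fails at this point, so it cannot hold for every real x for which both sides are defined.
arcsin only returns values in [-π/2, π/2], so arcsin(sin(x)) = x holds only for x in that interval, not for all real x.

Conclusion: No, this is NOT an identity.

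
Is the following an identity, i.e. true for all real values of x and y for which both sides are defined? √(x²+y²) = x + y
No, this is NOT an identity.

Claim: √(x²+y²) = x + y.
Test a specific point where both sides are defined: x = 2, y = 3.
LHS = √(x²+y²) ≈ 3.6056
RHS = x + y ≈ 5.0000
Since 3.6056 ≠ 5.0000, the equation fails at this point, so it cannot hold for all real values of x and y for which both sides are defined.
(x+y)² = x² + 2xy + y², not x² + y², so the square root does not split this way.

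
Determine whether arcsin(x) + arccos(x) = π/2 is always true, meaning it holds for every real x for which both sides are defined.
Claim: arcsin(x) + arccos(x) = π/2.
Reasoning: Both sides are defined for -1 ≤ x ≤ 1. Let θ = arcsin(x), so sin θ = x and θ ∈ [-π/2, π/2]. Then cos(π/2 - θ) = sin θ = x and π/2 - θ ∈ [0, π], which is exactly the range of arccos, so arccos(x) = π/2 - θ. Adding: arcsin(x) + arccos(x) = θ + (π/2 - θ) = π/2.
So the two sides agree for every real x for which both sides are defined.

Conclusion: Yes, this is an identity.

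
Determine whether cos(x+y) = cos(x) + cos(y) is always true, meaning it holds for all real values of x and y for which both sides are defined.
Claim: cos(x+y) = cos(x) + cos(y).
Test a specific point where both sides are defined: x = -π/2, y = π.
LHS = cos(x+y) ≈ 0.0000
RHS = cos(x) + cos(y) ≈ -1.0000
Since 0.0000 ≠ -1.0000, the equation fails at this point, so it cannot hold for all real values of x and y for which both sides are defined.
The correct expansion is cos(x+y) = cos(x)cos(y) - sin(x)sin(y); cosine is not additive.

Conclusion: No, this is NOT an identity.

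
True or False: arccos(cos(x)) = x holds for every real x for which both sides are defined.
Claim: arccos(cos(x)) = x.
Test a specific point where both sides are defined: x = -π/4.
LHS = arccos(cos(x)) ≈ 0.7854
RHS = x ≈ -0.7854
Since 0.7854 ≠ -0.7854, the equation fails at this point, so it cannot hold for every real x for which both sides are defined.
arccos only returns values in [0, π], so arccos(cos(x)) = x holds only for x in that interval, not for all real x.

Conclusion: False.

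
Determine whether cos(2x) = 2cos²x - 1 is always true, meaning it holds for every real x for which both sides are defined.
Yes, this is an identity.

Claim: cos(2x) = 2cos²x - 1.
Reasoning: cos(2x) = cos²x - sin²x. Replace sin²x by 1 - cos²x: cos²x - (1 - cos²x) = 2cos²x - 1.
So the two sides agree for every real x for which both sides are defined.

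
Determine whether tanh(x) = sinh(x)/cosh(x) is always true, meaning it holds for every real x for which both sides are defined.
Yes, this is an identity.

Claim: tanh(x) = sinh(x)/cosh(x).
Reasoning: tanh(x) is defined as sinh(x)/cosh(x) = (e^x - e^-x)/(e^x + e^-x); cosh(x) ≥ 1 is never zero, so this holds for every real x.
So the two sides agree for every real x for which both sides are defined.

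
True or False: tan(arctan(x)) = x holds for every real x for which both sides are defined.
Claim: tan(arctan(x)) = x.
Reasoning: For every real x, arctan(x) is by definition the angle in (-π/2, π/2) whose tangent equals x. Taking the tangent of that angle returns x.
So the two sides agree for every real x for which both sides are defined.

Conclusion: True.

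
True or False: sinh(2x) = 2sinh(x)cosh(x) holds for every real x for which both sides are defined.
True.

Claim: sinh(2x) = 2sinh(x)cosh(x).
Reasoning: 2sinh(x)cosh(x) = 2 · (e^x - e^-x)/2 · (e^x + e^-x)/2 = (e^(2x) - e^(-2x))/2 = sinh(2x).
So the two sides agree for every real x for which both sides are defined.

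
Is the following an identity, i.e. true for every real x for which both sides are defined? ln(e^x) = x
Yes, this is an identity.

Claim: ln(e^x) = x.
Reasoning: ln is the inverse of the exponential: ln(e^x) asks for the exponent p with e^p = e^x, and since e^p is one-to-one that exponent is p = x.
So the two sides agree for every real x for which both sides are defined.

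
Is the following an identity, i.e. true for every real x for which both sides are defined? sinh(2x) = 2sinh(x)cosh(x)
Claim: sinh(2x) = 2sinh(x)cosh(x).
Reasoning: 2sinh(x)cosh(x) = 2 · (e^x - e^-x)/2 · (e^x + e^-x)/2 = (e^(2x) - e^(-2x))/2 = sinh(2x).
So the two sides agree for every real x for which both sides are defined.

Conclusion: Yes, this is an identity.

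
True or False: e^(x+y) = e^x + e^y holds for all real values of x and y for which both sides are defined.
False.

Claim: e^(x+y) = e^x + e^y.
Test a specific point where both sides are defined: x = -2, y = 1/2.
LHS = e^(x+y) ≈ 0.2231
RHS = e^x + e^y ≈ 1.7841
Since 0.2231 ≠ 1.7841, the equation fails at this point, so it cannot hold for all real values of x and y for which both sides are defined.
The correct rule is e^(x+y) = e^x · e^y (a product, not a sum).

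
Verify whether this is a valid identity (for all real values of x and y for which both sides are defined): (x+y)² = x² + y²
No, this is NOT an identity.

Claim: (x+y)² = x² + y².
Test a specific point where both sides are defined: x = 5, y = 1.
LHS = (x+y)² ≈ 36.0000
RHS = x² + y² ≈ 26.0000
Since 36.0000 ≠ 26.0000, the equation fails at this point, so it cannot hold for all real values of x and y for which both sides are defined.
The correct expansion is (x+y)² = x² + 2xy + y²; the cross term 2xy is missing.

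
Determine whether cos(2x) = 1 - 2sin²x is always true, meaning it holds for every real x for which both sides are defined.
Claim: cos(2x) = 1 - 2sin²x.
Reasoning: cos(2x) = cos²x - sin²x. Replace cos²x by 1 - sin²x: (1 - sin²x) - sin²x = 1 - 2sin²x.
So the two sides agree for every real x for which both sides are defined.

Conclusion: Yes, this is an identity.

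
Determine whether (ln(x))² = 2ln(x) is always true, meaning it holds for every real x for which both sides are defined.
Claim: (ln(x))² = 2ln(x).
Test a specific point where both sides are defined: x = 2.
LHS = (ln(x))² ≈ 0.4805
RHS = 2ln(x) ≈ 1.3863
Since 0.4805 ≠ 1.3863, the equation fails at this point, so it cannot hold for every real x for which both sides are defined.
2ln(x) equals ln(x²), which is not the same as (ln x)².

Conclusion: No, this is NOT an identity.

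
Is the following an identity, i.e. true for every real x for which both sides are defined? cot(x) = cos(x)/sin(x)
Claim: cot(x) = cos(x)/sin(x).
Reasoning: cot(x) is defined as 1/tan(x) = 1/(sin(x)/cos(x)) = cos(x)/sin(x), wherever sin(x) ≠ 0.
So the two sides agree for every real x for which both sides are defined.

Conclusion: Yes, this is an identity.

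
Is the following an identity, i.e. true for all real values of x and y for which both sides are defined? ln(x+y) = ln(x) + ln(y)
Claim: ln(x+y) = ln(x) + ln(y).
Test a specific point where both sides are defined: x = 3/2, y = 5.
LHS = ln(x+y) ≈ 1.8718
RHS = ln(x) + ln(y) ≈ 2.0149
Since 1.8718 ≠ 2.0149, the equation fails at this point, so it cannot hold for all real values of x and y for which both sides are defined.
ln(x) + ln(y) = ln(xy), not ln(x+y).

Conclusion: No, this is NOT an identity.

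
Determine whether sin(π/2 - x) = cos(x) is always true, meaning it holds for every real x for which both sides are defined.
Claim: sin(π/2 - x) = cos(x).
Reasoning: Use sin(u - v) = sin(u)cos(v) - cos(u)sin(v) with u = π/2, v = x: sin(π/2)cos(x) - cos(π/2)sin(x) = 1·cos(x) - 0·sin(x) = cos(x).
So the two sides agree for every real x for which both sides are defined.

Conclusion: Yes, this is an identity.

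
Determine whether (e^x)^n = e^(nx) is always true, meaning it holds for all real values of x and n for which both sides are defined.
Claim: (e^x)^n = e^(nx).
Reasoning: e^x is a positive real number, and for a positive base B and real exponent n, B^n = e^(n·ln B). With B = e^x, ln B = x, so (e^x)^n = e^(n·x).
So the two sides agree for all real values of x and n for which both sides are defined.

Conclusion: Yes, this is an identity.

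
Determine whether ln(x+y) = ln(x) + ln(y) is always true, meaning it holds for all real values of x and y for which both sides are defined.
No, this is NOT an identity.

Claim: ln(x+y) = ln(x) + ln(y).
Test a specific point where both sides are defined: x = 2, y = 1/2.
LHS = ln(x+y) ≈ 0.9163
RHS = ln(x) + ln(y) ≈ 0.0000
Since 0.9163 ≠ 0.0000, the equation fails at this point, so it cannot hold for all real values of x and y for which both sides are defined.
ln(x) + ln(y) = ln(xy), not ln(x+y).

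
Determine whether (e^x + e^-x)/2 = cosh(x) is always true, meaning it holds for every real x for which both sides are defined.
Claim: (e^x + e^-x)/2 = cosh(x).
Reasoning: This is exactly the definition of the hyperbolic cosine: cosh(x) := (e^x + e^-x)/2.
So the two sides agree for every real x for which both sides are defined.

Conclusion: Yes, this is an identity.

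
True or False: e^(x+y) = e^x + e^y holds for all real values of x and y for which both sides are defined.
False.

Claim: e^(x+y) = e^x + e^y.
Test a specific point where both sides are defined: x = 3, y = 1/2.
LHS = e^(x+y) ≈ 33.1155
RHS = e^x + e^y ≈ 21.7343
Since 33.1155 ≠ 21.7343, the equation fails at this point, so it cannot hold for all real values of x and y for which both sides are defined.
The correct rule is e^(x+y) = e^x · e^y (a product, not a sum).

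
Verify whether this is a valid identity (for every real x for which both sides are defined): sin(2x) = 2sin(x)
No, this is NOT an identity.

Claim: sin(2x) = 2sin(x).
Test a specific point where both sides are defined: x = -π/2.
LHS = sin(2x) ≈ 0.0000
RHS = 2sin(x) ≈ -2.0000
Since 0.0000 ≠ -2.0000, the equation fails at this point, so it cannot hold for every real x for which both sides are defined.
The correct double-angle formula is sin(2x) = 2sin(x)cos(x).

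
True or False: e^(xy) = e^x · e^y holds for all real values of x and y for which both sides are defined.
False.

Claim: e^(xy) = e^x · e^y.
Test a specific point where both sides are defined: x = -1, y = 2.
LHS = e^(xy) ≈ 0.1353
RHS = e^x · e^y ≈ 2.7183
Since 0.1353 ≠ 2.7183, the equation fails at this point, so it cannot hold for all real values of x and y for which both sides are defined.
e^x · e^y = e^(x+y), not e^(xy).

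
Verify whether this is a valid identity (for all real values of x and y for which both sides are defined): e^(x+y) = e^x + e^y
Claim: e^(x+y) = e^x + e^y.
Test a specific point where both sides are defined: x = 1, y = -1.
LHS = e^(x+y) ≈ 1.0000
RHS = e^x + e^y ≈ 3.0862
Since 1.0000 ≠ 3.0862, the equation fails at this point, so it cannot hold for all real values of x and y for which both sides are defined.
The correct rule is e^(x+y) = e^x · e^y (a product, not a sum).

Conclusion: No, this is NOT an identity.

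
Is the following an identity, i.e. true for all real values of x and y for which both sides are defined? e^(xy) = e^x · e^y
No, this is NOT an identity.

Claim: e^(xy) = e^x · e^y.
Test a specific point where both sides are defined: x = 5, y = -2.
LHS = e^(xy) ≈ 0.0000
RHS = e^x · e^y ≈ 20.0855
Since 0.0000 ≠ 20.0855, the equation fails at this point, so it cannot hold for all real values of x and y for which both sides are defined.
e^x · e^y = e^(x+y), not e^(xy).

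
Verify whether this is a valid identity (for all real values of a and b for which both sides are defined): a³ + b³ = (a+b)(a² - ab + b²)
Yes, this is an identity.

Claim: a³ + b³ = (a+b)(a² - ab + b²).
Reasoning: Expand the right side: (a+b)(a² - ab + b²) = a³ - a²b + ab² + a²b - ab² + b³ = a³ + b³ (the middle terms cancel in pairs).
So the two sides agree for all real values of a and b for which both sides are defined.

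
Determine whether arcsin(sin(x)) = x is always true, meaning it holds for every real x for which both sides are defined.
No, this is NOT an identity.

Claim: arcsin(sin(x)) = x.
Test a specific point where both sides are defined: x = 3π/4.
LHS = arcsin(sin(x)) ≈ 0.7854
RHS = x ≈ 2.3562
Since 0.7854 ≠ 2.3562, the equation fails at this point, so it cannot hold for every real x for which both sides are defined.
arcsin only returns values in [-π/2, π/2], so arcsin(sin(x)) = x holds only for x in that interval, not for all real x.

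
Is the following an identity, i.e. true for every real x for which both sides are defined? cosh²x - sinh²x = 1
Claim: cosh²x - sinh²x = 1.
Reasoning: With cosh(x) = (e^x + e^-x)/2 and sinh(x) = (e^x - e^-x)/2: cosh²x = (e^(2x) + 2 + e^(-2x))/4 and sinh²x = (e^(2x) - 2 + e^(-2x))/4. Subtracting leaves 4/4 = 1.
So the two sides agree for every real x for which both sides are defined.

Conclusion: Yes, this is an identity.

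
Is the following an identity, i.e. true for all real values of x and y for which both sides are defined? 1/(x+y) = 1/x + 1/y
Claim: 1/(x+y) = 1/x + 1/y.
Test a specific point where both sides are defined: x = 1/2, y = -2.
LHS = 1/(x+y) ≈ -0.6667
RHS = 1/x + 1/y ≈ 1.5000
Since -0.6667 ≠ 1.5000, the equation fails at this point, so it cannot hold for all real values of x and y for which both sides are defined.
1/x + 1/y = (x+y)/(xy), which is not 1/(x+y).

Conclusion: No, this is NOT an identity.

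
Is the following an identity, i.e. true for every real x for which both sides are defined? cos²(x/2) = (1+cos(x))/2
Claim: cos²(x/2) = (1+cos(x))/2.
Reasoning: Use cos(2θ) = 2cos²θ - 1 with θ = x/2: cos(x) = 2cos²(x/2) - 1. Solving for cos²(x/2) gives (1 + cos(x))/2.
So the two sides agree for every real x for which both sides are defined.

Conclusion: Yes, this is an identity.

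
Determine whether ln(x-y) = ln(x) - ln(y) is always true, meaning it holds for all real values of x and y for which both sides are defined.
No, this is NOT an identity.

Claim: ln(x-y) = ln(x) - ln(y).
Test a specific point where both sides are defined: x = 5, y = 3/2.
LHS = ln(x-y) ≈ 1.2528
RHS = ln(x) - ln(y) ≈ 1.2040
Since 1.2528 ≠ 1.2040, the equation fails at this point, so it cannot hold for all real values of x and y for which both sides are defined.
ln(x) - ln(y) = ln(x/y), not ln(x-y).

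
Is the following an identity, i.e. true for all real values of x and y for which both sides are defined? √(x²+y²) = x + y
No, this is NOT an identity.

Claim: √(x²+y²) = x + y.
Test a specific point where both sides are defined: x = 3/2, y = 3.
LHS = √(x²+y²) ≈ 3.3541
RHS = x + y ≈ 4.5000
Since 3.3541 ≠ 4.5000, the equation fails at this point, so it cannot hold for all real values of x and y for which both sides are defined.
(x+y)² = x² + 2xy + y², not x² + y², so the square root does not split this way.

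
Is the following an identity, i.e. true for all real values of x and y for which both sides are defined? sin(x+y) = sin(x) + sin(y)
Claim: sin(x+y) = sin(x) + sin(y).
Test a specific point where both sides are defined: x = 3π/4, y = π/2.
LHS = sin(x+y) ≈ -0.7071
RHS = sin(x) + sin(y) ≈ 1.7071
Since -0.7071 ≠ 1.7071, the equation fails at this point, so it cannot hold for all real values of x and y for which both sides are defined.
The correct expansion is sin(x+y) = sin(x)cos(y) + cos(x)sin(y); sine is not additive.

Conclusion: No, this is NOT an identity.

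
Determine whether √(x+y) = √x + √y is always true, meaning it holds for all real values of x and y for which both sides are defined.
Claim: √(x+y) = √x + √y.
Test a specific point where both sides are defined: x = 3, y = 3/2.
LHS = √(x+y) ≈ 2.1213
RHS = √x + √y ≈ 2.9568
Since 2.1213 ≠ 2.9568, the equation fails at this point, so it cannot hold for all real values of x and y for which both sides are defined.
Squaring the right side gives x + 2√(xy) + y, not x + y.

Conclusion: No, this is NOT an identity.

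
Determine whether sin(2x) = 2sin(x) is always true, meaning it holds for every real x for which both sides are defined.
Claim: sin(2x) = 2sin(x).
Test a specific point where both sides are defined: x = -π/2.
LHS = sin(2x) ≈ 0.0000
RHS = 2sin(x) ≈ -2.0000
Since 0.0000 ≠ -2.0000, the equation fails at this point, so it cannot hold for every real x for which both sides are defined.
The correct double-angle formula is sin(2x) = 2sin(x)cos(x).

Conclusion: No, this is NOT an identity.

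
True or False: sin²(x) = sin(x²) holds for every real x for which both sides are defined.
Claim: sin²(x) = sin(x²).
Test a specific point where both sides are defined: x = -π/4.
LHS = sin²(x) ≈ 0.5000
RHS = sin(x²) ≈ 0.5785
Since 0.5000 ≠ 0.5785, the equation fails at this point, so it cannot hold for every real x for which both sides are defined.
sin²(x) means (sin x)², squaring the output; sin(x²) squares the input. These are different functions.

Conclusion: False.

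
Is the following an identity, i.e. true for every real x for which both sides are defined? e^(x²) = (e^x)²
Claim: e^(x²) = (e^x)².
Test a specific point where both sides are defined: x = 3.
LHS = e^(x²) ≈ 8103.0839
RHS = (e^x)² ≈ 403.4288
Since 8103.0839 ≠ 403.4288, the equation fails at this point, so it cannot hold for every real x for which both sides are defined.
(e^x)² = e^(2x), and 2x ≠ x² in general.

Conclusion: No, this is NOT an identity.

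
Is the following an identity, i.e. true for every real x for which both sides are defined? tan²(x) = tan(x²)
Claim: tan²(x) = tan(x²).
Test a specific point where both sides are defined: x = π/4.
LHS = tan²(x) ≈ 1.0000
RHS = tan(x²) ≈ 0.7092
Since 1.0000 ≠ 0.7092, the equation fails at this point, so it cannot hold for every real x for which both sides are defined.
tan²(x) means (tan x)², squaring the output; tan(x²) squares the input. These are different functions.

Conclusion: No, this is NOT an identity.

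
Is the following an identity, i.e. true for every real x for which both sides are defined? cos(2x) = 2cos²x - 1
Yes, this is an identity.

Claim: cos(2x) = 2cos²x - 1.
Reasoning: cos(2x) = cos²x - sin²x. Replace sin²x by 1 - cos²x: cos²x - (1 - cos²x) = 2cos²x - 1.
So the two sides agree for every real x for which both sides are defined.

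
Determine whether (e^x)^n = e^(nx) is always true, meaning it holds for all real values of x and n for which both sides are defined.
Yes, this is an identity.

Claim: (e^x)^n = e^(nx).
Reasoning: e^x is a positive real number, and for a positive base B and real exponent n, B^n = e^(n·ln B). With B = e^x, ln B = x, so (e^x)^n = e^(n·x).
So the two sides agree for all real values of x and n for which both sides are defined.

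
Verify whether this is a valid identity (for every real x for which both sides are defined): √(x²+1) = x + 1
No, this is NOT an identity.

Claim: √(x²+1) = x + 1.
Test a specific point where both sides are defined: x = -2.
LHS = √(x²+1) ≈ 2.2361
RHS = x + 1 ≈ -1.0000
Since 2.2361 ≠ -1.0000, the equation fails at this point, so it cannot hold for every real x for which both sides are defined.
(x+1)² = x² + 2x + 1 ≠ x² + 1 unless x = 0.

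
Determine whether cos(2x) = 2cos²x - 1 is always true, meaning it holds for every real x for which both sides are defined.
Claim: cos(2x) = 2cos²x - 1.
Reasoning: cos(2x) = cos²x - sin²x. Replace sin²x by 1 - cos²x: cos²x - (1 - cos²x) = 2cos²x - 1.
So the two sides agree for every real x for which both sides are defined.

Conclusion: Yes, this is an identity.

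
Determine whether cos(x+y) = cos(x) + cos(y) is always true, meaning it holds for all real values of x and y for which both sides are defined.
Claim: cos(x+y) = cos(x) + cos(y).
Test a specific point where both sides are defined: x = -π/6, y = -π/4.
LHS = cos(x+y) ≈ 0.2588
RHS = cos(x) + cos(y) ≈ 1.5731
Since 0.2588 ≠ 1.5731, the equation fails at this point, so it cannot hold for all real values of x and y for which both sides are defined.
The correct expansion is cos(x+y) = cos(x)cos(y) - sin(x)sin(y); cosine is not additive.

Conclusion: No, this is NOT an identity.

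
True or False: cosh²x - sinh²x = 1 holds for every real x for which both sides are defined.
True.

Claim: cosh²x - sinh²x = 1.
Reasoning: With cosh(x) = (e^x + e^-x)/2 and sinh(x) = (e^x - e^-x)/2: cosh²x = (e^(2x) + 2 + e^(-2x))/4 and sinh²x = (e^(2x) - 2 + e^(-2x))/4. Subtracting leaves 4/4 = 1.
So the two sides agree for every real x for which both sides are defined.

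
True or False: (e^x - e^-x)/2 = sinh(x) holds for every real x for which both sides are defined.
Claim: (e^x - e^-x)/2 = sinh(x).
Reasoning: This is exactly the definition of the hyperbolic sine: sinh(x) := (e^x - e^-x)/2.
So the two sides agree for every real x for which both sides are defined.

Conclusion: True.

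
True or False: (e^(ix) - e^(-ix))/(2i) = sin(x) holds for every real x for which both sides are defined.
Claim: (e^(ix) - e^(-ix))/(2i) = sin(x).
Reasoning: By Euler's formula e^(ix) = cos(x) + i·sin(x) and e^(-ix) = cos(x) - i·sin(x). Subtracting cancels the cosine terms: e^(ix) - e^(-ix) = 2i·sin(x); divide by 2i.
So the two sides agree for every real x for which both sides are defined.

Conclusion: True.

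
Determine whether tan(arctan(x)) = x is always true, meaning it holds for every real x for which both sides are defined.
Claim: tan(arctan(x)) = x.
Reasoning: For every real x, arctan(x) is by definition the angle in (-π/2, π/2) whose tangent equals x. Taking the tangent of that angle returns x.
So the two sides agree for every real x for which both sides are defined.

Conclusion: Yes, this is an identity.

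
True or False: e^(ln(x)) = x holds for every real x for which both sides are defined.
True.

Claim: e^(ln(x)) = x.
Reasoning: For x > 0, ln(x) is by definition the exponent p such that e^p = x. Raising e to that exponent therefore returns x: e^(ln x) = x.
So the two sides agree for every real x for which both sides are defined.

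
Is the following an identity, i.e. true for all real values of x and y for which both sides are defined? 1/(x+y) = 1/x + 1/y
No, this is NOT an identity.

Claim: 1/(x+y) = 1/x + 1/y.
Test a specific point where both sides are defined: x = 5, y = 2.
LHS = 1/(x+y) ≈ 0.1429
RHS = 1/x + 1/y ≈ 0.7000
Since 0.1429 ≠ 0.7000, the equation fails at this point, so it cannot hold for all real values of x and y for which both sides are defined.
1/x + 1/y = (x+y)/(xy), which is not 1/(x+y).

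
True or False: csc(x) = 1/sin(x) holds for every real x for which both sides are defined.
True.

Claim: csc(x) = 1/sin(x).
Reasoning: csc(x) is by definition the reciprocal of sin(x), wherever sin(x) ≠ 0.
So the two sides agree for every real x for which both sides are defined.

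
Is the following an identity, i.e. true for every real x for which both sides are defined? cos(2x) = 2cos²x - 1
Yes, this is an identity.

Claim: cos(2x) = 2cos²x - 1.
Reasoning: cos(2x) = cos²x - sin²x. Replace sin²x by 1 - cos²x: cos²x - (1 - cos²x) = 2cos²x - 1.
So the two sides agree for every real x for which both sides are defined.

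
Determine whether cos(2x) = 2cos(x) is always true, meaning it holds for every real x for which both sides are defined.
Claim: cos(2x) = 2cos(x).
Test a specific point where both sides are defined: x = π/6.
LHS = cos(2x) ≈ 0.5000
RHS = 2cos(x) ≈ 1.7321
Since 0.5000 ≠ 1.7321, the equation fails at this point, so it cannot hold for every real x for which both sides are defined.
The correct double-angle formula is cos(2x) = cos²x - sin²x.

Conclusion: No, this is NOT an identity.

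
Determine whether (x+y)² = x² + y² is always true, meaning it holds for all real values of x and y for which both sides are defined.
Claim: (x+y)² = x² + y².
Test a specific point where both sides are defined: x = 5, y = -1.
LHS = (x+y)² ≈ 16.0000
RHS = x² + y² ≈ 26.0000
Since 16.0000 ≠ 26.0000, the equation fails at this point, so it cannot hold for all real values of x and y for which both sides are defined.
The correct expansion is (x+y)² = x² + 2xy + y²; the cross term 2xy is missing.

Conclusion: No, this is NOT an identity.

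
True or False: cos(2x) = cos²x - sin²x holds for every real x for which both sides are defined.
Claim: cos(2x) = cos²x - sin²x.
Reasoning: Put y = x in the addition formula cos(x+y) = cos(x)cos(y) - sin(x)sin(y): cos(2x) = cos²x - sin²x.
So the two sides agree for every real x for which both sides are defined.

Conclusion: True.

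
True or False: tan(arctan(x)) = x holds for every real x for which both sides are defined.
Claim: tan(arctan(x)) = x.
Reasoning: For every real x, arctan(x) is by definition the angle in (-π/2, π/2) whose tangent equals x. Taking the tangent of that angle returns x.
So the two sides agree for every real x for which both sides are defined.

Conclusion: True.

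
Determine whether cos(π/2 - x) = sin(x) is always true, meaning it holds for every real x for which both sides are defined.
Yes, this is an identity.

Claim: cos(π/2 - x) = sin(x).
Reasoning: Use cos(u - v) = cos(u)cos(v) + sin(u)sin(v) with u = π/2, v = x: cos(π/2)cos(x) + sin(π/2)sin(x) = 0·cos(x) + 1·sin(x) = sin(x).
So the two sides agree for every real x for which both sides are defined.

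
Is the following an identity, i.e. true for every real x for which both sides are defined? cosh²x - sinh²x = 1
Yes, this is an identity.

Claim: cosh²x - sinh²x = 1.
Reasoning: With cosh(x) = (e^x + e^-x)/2 and sinh(x) = (e^x - e^-x)/2: cosh²x = (e^(2x) + 2 + e^(-2x))/4 and sinh²x = (e^(2x) - 2 + e^(-2x))/4. Subtracting leaves 4/4 = 1.
So the two sides agree for every real x for which both sides are defined.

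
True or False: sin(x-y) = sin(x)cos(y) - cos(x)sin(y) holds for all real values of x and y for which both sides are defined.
Claim: sin(x-y) = sin(x)cos(y) - cos(x)sin(y).
Reasoning: Replace y by -y in sin(x+y) = sin(x)cos(y) + cos(x)sin(y) and use cos(-y) = cos(y), sin(-y) = -sin(y): sin(x-y) = sin(x)cos(y) - cos(x)sin(y).
So the two sides agree for all real values of x and y for which both sides are defined.

Conclusion: True.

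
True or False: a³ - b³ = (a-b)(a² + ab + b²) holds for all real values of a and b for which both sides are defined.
Claim: a³ - b³ = (a-b)(a² + ab + b²).
Reasoning: Expand the right side: (a-b)(a² + ab + b²) = a³ + a²b + ab² - a²b - ab² - b³ = a³ - b³ (the middle terms cancel in pairs).
So the two sides agree for all real values of a and b for which both sides are defined.

Conclusion: True.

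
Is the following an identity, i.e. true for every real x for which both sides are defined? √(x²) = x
No, this is NOT an identity.

Claim: √(x²) = x.
Test a specific point where both sides are defined: x = -3.
LHS = √(x²) ≈ 3.0000
RHS = x ≈ -3.0000
Since 3.0000 ≠ -3.0000, the equation fails at this point, so it cannot hold for every real x for which both sides are defined.
√(x²) = |x|, which differs from x whenever x < 0 (both sides are defined for every real x).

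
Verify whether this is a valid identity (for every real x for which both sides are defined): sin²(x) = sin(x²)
No, this is NOT an identity.

Claim: sin²(x) = sin(x²).
Test a specific point where both sides are defined: x = -π/3.
LHS = sin²(x) ≈ 0.7500
RHS = sin(x²) ≈ 0.8897
Since 0.7500 ≠ 0.8897, the equation fails at this point, so it cannot hold for every real x for which both sides are defined.
sin²(x) means (sin x)², squaring the output; sin(x²) squares the input. These are different functions.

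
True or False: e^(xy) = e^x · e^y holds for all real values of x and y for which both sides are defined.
False.

Claim: e^(xy) = e^x · e^y.
Test a specific point where both sides are defined: x = 3/2, y = 5.
LHS = e^(xy) ≈ 1808.0424
RHS = e^x · e^y ≈ 665.1416
Since 1808.0424 ≠ 665.1416, the equation fails at this point, so it cannot hold for all real values of x and y for which both sides are defined.
e^x · e^y = e^(x+y), not e^(xy).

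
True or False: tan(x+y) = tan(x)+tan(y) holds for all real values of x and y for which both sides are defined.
False.

Claim: tan(x+y) = tan(x)+tan(y).
Test a specific point where both sides are defined: x = π/6, y = π/4.
LHS = tan(x+y) ≈ 3.7321
RHS = tan(x)+tan(y) ≈ 1.5774
Since 3.7321 ≠ 1.5774, the equation fails at this point, so it cannot hold for all real values of x and y for which both sides are defined.
The correct formula is tan(x+y) = (tan(x) + tan(y))/(1 - tan(x)tan(y)).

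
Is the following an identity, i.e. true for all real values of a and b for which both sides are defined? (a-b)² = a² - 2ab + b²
Yes, this is an identity.

Claim: (a-b)² = a² - 2ab + b².
Reasoning: Expand: (a-b)² = (a-b)(a-b) = a·a - a·b - b·a + b·b = a² - 2ab + b².
So the two sides agree for all real values of a and b for which both sides are defined.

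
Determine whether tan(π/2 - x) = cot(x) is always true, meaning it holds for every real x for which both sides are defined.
Yes, this is an identity.

Claim: tan(π/2 - x) = cot(x).
Reasoning: tan(π/2 - x) = sin(π/2 - x)/cos(π/2 - x) = cos(x)/sin(x) = cot(x), using the cofunction identities sin(π/2 - x) = cos(x) and cos(π/2 - x) = sin(x).
So the two sides agree for every real x for which both sides are defined.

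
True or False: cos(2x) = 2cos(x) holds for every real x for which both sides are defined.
Claim: cos(2x) = 2cos(x).
Test a specific point where both sides are defined: x = 2π/3.
LHS = cos(2x) ≈ -0.5000
RHS = 2cos(x) ≈ -1.0000
Since -0.5000 ≠ -1.0000, the equation fails at this point, so it cannot hold for every real x for which both sides are defined.
The correct double-angle formula is cos(2x) = cos²x - sin²x.

Conclusion: False.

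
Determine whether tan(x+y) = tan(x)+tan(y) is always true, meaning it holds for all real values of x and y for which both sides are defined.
No, this is NOT an identity.

Claim: tan(x+y) = tan(x)+tan(y).
Test a specific point where both sides are defined: x = 3π/4, y = -π/3.
LHS = tan(x+y) ≈ 3.7321
RHS = tan(x)+tan(y) ≈ -2.7321
Since 3.7321 ≠ -2.7321, the equation fails at this point, so it cannot hold for all real values of x and y for which both sides are defined.
The correct formula is tan(x+y) = (tan(x) + tan(y))/(1 - tan(x)tan(y)).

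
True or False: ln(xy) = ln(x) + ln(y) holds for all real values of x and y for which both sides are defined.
True.

Claim: ln(xy) = ln(x) + ln(y).
Reasoning: Both sides are simultaneously defined only when x, y > 0. Write x = e^p, y = e^q (p = ln x, q = ln y). Then xy = e^p · e^q = e^(p+q), so ln(xy) = p + q = ln(x) + ln(y).
So the two sides agree for all real values of x and y for which both sides are defined.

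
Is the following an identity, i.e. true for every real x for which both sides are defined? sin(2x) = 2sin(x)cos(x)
Claim: sin(2x) = 2sin(x)cos(x).
Reasoning: Put y = x in the addition formula sin(x+y) = sin(x)cos(y) + cos(x)sin(y): sin(2x) = sin(x)cos(x) + cos(x)sin(x) = 2sin(x)cos(x).
So the two sides agree for every real x for which both sides are defined.

Conclusion: Yes, this is an identity.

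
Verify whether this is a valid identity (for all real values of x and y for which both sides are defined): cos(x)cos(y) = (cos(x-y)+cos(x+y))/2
Claim: cos(x)cos(y) = (cos(x-y)+cos(x+y))/2.
Reasoning: cos(x-y) = cos(x)cos(y) + sin(x)sin(y) and cos(x+y) = cos(x)cos(y) - sin(x)sin(y). Adding, cos(x-y) + cos(x+y) = 2cos(x)cos(y); divide by 2.
So the two sides agree for all real values of x and y for which both sides are defined.

Conclusion: Yes, this is an identity.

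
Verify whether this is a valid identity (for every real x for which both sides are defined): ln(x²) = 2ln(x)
Claim: ln(x²) = 2ln(x).
Reasoning: The right side requires x > 0. For x > 0, x² = (e^(ln x))² = e^(2ln x), so ln(x²) = 2ln(x). (For x < 0 the right side is undefined, so those values are outside the claim.)
So the two sides agree for every real x for which both sides are defined.

Conclusion: Yes, this is an identity.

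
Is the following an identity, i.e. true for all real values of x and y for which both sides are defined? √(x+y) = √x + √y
Claim: √(x+y) = √x + √y.
Test a specific point where both sides are defined: x = 4, y = 1.
LHS = √(x+y) ≈ 2.2361
RHS = √x + √y ≈ 3.0000
Since 2.2361 ≠ 3.0000, the equation fails at this point, so it cannot hold for all real values of x and y for which both sides are defined.
Squaring the right side gives x + 2√(xy) + y, not x + y.

Conclusion: No, this is NOT an identity.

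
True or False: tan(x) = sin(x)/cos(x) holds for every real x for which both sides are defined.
Claim: tan(x) = sin(x)/cos(x).
Reasoning: For an angle x whose terminal point on the unit circle is (cos x, sin x), tan(x) is defined as the ratio (second coordinate)/(first coordinate) = sin(x)/cos(x), wherever cos(x) ≠ 0.
So the two sides agree for every real x for which both sides are defined.

Conclusion: True.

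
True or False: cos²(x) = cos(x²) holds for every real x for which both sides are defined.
False.

Claim: cos²(x) = cos(x²).
Test a specific point where both sides are defined: x = π/3.
LHS = cos²(x) ≈ 0.2500
RHS = cos(x²) ≈ 0.4566
Since 0.2500 ≠ 0.4566, the equation fails at this point, so it cannot hold for every real x for which both sides are defined.
cos²(x) means (cos x)², squaring the output; cos(x²) squares the input. These are different functions.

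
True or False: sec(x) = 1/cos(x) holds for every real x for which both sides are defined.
Claim: sec(x) = 1/cos(x).
Reasoning: sec(x) is by definition the reciprocal of cos(x), wherever cos(x) ≠ 0.
So the two sides agree for every real x for which both sides are defined.

Conclusion: True.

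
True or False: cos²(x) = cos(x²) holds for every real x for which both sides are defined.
Claim: cos²(x) = cos(x²).
Test a specific point where both sides are defined: x = -π/6.
LHS = cos²(x) ≈ 0.7500
RHS = cos(x²) ≈ 0.9627
Since 0.7500 ≠ 0.9627, the equation fails at this point, so it cannot hold for every real x for which both sides are defined.
cos²(x) means (cos x)², squaring the output; cos(x²) squares the input. These are different functions.

Conclusion: False.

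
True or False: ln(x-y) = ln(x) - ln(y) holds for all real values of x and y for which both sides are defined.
False.

Claim: ln(x-y) = ln(x) - ln(y).
Test a specific point where both sides are defined: x = 5, y = 1/2.
LHS = ln(x-y) ≈ 1.5041
RHS = ln(x) - ln(y) ≈ 2.3026
Since 1.5041 ≠ 2.3026, the equation fails at this point, so it cannot hold for all real values of x and y for which both sides are defined.
ln(x) - ln(y) = ln(x/y), not ln(x-y).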